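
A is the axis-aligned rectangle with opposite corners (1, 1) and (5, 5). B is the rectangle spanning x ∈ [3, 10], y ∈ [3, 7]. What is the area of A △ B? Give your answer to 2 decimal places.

|A∩B|: x∈[3,5], y∈[3,5] → 2·2 = 4.
|A △ B| = |A| + |B| − 2·|A∩B| = 16 + 28 − 8 = 36.00.

36.00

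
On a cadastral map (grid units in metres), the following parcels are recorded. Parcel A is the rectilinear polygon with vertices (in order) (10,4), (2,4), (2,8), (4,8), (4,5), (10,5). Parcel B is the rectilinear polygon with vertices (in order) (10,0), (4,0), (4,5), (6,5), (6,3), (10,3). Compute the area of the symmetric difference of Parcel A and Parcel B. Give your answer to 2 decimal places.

32.00

|Parcel A| = 14, |Parcel B| = 22, |Parcel A∩Parcel B| = 2.
|Parcel A △ Parcel B| = |Parcel A| + |Parcel B| − 2·|Parcel A∩Parcel B| = 14 + 22 − 4 = 32.00.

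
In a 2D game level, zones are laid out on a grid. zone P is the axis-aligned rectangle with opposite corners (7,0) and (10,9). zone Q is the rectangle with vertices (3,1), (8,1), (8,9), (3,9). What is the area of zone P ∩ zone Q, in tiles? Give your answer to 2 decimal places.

|zone P∩zone Q|: x∈[7,8], y∈[1,9] → 1·8 = 8.

8.00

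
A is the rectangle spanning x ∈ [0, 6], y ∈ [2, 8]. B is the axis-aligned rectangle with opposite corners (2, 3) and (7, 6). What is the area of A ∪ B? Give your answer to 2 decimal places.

By inclusion–exclusion:
Individual areas: |A| = 36, |B| = 15.
|A∩B|: x∈[2,6], y∈[3,6] → 4·3 = 12.
|A ∪ B| = 51 − 12 = 39.00.

39.00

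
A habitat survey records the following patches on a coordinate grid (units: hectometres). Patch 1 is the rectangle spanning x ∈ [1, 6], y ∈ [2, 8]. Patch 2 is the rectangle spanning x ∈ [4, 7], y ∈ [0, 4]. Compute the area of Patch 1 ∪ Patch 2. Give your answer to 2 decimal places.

By inclusion–exclusion:
Individual areas: |Patch 1| = 30, |Patch 2| = 12.
|Patch 1∩Patch 2|: x∈[4,6], y∈[2,4] → 2·2 = 4.
|Patch 1 ∪ Patch 2| = 42 − 4 = 38.00.

38.00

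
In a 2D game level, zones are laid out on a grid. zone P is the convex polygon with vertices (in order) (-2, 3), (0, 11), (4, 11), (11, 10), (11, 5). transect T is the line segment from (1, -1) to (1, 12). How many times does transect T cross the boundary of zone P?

2

The segment meets the boundary at (1,11), (1,3.462).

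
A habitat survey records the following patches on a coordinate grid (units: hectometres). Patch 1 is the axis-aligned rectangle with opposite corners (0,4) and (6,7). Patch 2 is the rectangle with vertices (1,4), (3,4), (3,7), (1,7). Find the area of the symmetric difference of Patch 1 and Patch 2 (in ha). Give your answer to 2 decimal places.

12.00

|Patch 1∩Patch 2|: x∈[1,3], y∈[4,7] → 2·3 = 6.
|Patch 1 △ Patch 2| = |Patch 1| + |Patch 2| − 2·|Patch 1∩Patch 2| = 18 + 6 − 12 = 12.00.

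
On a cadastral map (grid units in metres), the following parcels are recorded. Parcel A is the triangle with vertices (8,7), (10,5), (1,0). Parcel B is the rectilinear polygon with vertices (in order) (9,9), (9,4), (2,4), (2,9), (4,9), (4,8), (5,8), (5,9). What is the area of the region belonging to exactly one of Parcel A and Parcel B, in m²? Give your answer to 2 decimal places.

|Parcel A| = 14, |Parcel B| = 34, |Parcel A∩Parcel B| = 6.8222.
|Parcel A △ Parcel B| = |Parcel A| + |Parcel B| − 2·|Parcel A∩Parcel B| = 14 + 34 − 13.6444 = 34.36.

34.36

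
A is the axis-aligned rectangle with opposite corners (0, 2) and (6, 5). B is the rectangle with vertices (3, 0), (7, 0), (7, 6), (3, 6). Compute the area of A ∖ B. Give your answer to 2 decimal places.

|A∩B|: x∈[3,6], y∈[2,5] → 3·3 = 9.
|A| = 18.
|A ∖ B| = |A| − |A∩B| = 18 − 9 = 9.00.

9.00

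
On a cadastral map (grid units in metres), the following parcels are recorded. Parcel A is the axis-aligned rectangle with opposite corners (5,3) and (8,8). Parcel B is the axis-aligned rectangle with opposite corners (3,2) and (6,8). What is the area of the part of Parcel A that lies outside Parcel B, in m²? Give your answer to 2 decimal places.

10.00

|Parcel A∩Parcel B|: x∈[5,6], y∈[3,8] → 1·5 = 5.
|Parcel A| = 15.
|Parcel A ∖ Parcel B| = |Parcel A| − |Parcel A∩Parcel B| = 15 − 5 = 10.00.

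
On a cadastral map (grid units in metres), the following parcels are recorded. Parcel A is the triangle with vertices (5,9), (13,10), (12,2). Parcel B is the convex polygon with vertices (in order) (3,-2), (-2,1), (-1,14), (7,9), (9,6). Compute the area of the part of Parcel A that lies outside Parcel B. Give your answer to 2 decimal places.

26.51

|Parcel A| = 31.5, |Parcel A∩Parcel B| = 4.994.
|Parcel A ∖ Parcel B| = |Parcel A| − |Parcel A∩Parcel B| = 31.5 − 4.994 = 26.51.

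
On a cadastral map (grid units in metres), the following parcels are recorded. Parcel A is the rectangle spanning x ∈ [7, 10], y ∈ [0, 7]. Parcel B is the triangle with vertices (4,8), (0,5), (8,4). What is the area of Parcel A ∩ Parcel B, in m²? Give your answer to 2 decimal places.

The intersection is the polygon with vertices (7,5), (8,4), (7,4.125).
By the shoelace formula its area is 0.44.

0.44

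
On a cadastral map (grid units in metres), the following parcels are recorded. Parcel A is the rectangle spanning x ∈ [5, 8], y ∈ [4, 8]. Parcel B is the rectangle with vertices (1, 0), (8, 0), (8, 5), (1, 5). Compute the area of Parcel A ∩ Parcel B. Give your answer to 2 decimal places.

3.00

|Parcel A∩Parcel B|: x∈[5,8], y∈[4,5] → 3·1 = 3.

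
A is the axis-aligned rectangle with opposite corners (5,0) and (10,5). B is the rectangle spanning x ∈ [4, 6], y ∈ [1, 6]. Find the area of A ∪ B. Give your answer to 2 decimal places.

By inclusion–exclusion:
Individual areas: |A| = 25, |B| = 10.
|A∩B|: x∈[5,6], y∈[1,5] → 1·4 = 4.
|A ∪ B| = 35 − 4 = 31.00.

31.00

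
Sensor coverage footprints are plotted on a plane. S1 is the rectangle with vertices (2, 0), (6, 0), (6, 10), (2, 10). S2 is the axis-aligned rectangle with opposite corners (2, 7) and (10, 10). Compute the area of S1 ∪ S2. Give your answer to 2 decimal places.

52.00

By inclusion–exclusion:
Individual areas: |S1| = 40, |S2| = 24.
|S1∩S2|: x∈[2,6], y∈[7,10] → 4·3 = 12.
|S1 ∪ S2| = 64 − 12 = 52.00.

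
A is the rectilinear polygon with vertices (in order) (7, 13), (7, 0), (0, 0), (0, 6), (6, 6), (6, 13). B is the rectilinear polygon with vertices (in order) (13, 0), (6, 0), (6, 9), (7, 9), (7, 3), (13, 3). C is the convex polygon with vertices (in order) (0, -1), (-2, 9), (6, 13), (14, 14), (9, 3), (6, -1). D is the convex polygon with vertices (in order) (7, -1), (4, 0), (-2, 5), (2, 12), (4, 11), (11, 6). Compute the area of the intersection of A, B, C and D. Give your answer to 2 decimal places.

The intersection is the polygon with vertices (6.75,0), (6,0), (6,6), (6,9), (6.8,9), (7,8.857), (7,3), (7,0.333).
By the shoelace formula its area is 8.94.

8.94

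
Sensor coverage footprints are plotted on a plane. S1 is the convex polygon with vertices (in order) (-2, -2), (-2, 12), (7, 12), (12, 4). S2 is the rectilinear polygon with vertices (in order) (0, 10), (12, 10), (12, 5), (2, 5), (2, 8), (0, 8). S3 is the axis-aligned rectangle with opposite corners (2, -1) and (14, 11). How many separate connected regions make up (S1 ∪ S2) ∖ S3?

(S1 ∪ S2) ∖ S3 is a single connected region.

1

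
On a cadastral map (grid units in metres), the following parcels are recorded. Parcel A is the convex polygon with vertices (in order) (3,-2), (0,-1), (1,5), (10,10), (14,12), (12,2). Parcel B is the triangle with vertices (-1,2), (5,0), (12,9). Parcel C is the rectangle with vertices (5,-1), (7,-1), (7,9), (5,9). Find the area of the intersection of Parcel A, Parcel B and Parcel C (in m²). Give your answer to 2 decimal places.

The intersection is the polygon with vertices (7,6.308), (7,2.571), (5,0), (5,5.231).
By the shoelace formula its area is 8.97.

8.97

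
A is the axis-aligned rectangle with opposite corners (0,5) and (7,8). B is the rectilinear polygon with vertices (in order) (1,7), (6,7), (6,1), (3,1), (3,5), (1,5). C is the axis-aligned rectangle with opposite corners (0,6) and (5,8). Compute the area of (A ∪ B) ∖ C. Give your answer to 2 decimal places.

23.00

|A ∪ B| = 33.
|(A ∪ B) ∩ C| = 10.
|(A ∪ B) ∖ C| = 33 − 10 = 23.00.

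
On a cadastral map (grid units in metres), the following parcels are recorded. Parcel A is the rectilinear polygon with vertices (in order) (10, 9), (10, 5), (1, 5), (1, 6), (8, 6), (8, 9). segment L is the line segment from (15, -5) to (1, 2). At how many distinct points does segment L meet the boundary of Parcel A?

0

The segment lies entirely outside Parcel A and never meets its boundary.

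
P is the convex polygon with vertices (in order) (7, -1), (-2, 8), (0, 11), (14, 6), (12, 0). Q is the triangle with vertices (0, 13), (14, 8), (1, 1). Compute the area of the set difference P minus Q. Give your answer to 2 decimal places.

53.02

|P| = 103, |P∩Q| = 49.9776.
|P ∖ Q| = |P| − |P∩Q| = 103 − 49.9776 = 53.02.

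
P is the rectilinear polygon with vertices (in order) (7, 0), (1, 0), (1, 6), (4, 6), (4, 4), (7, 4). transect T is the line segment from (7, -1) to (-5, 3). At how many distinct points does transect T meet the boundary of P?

The segment meets the boundary at (1,1), (4,0).

2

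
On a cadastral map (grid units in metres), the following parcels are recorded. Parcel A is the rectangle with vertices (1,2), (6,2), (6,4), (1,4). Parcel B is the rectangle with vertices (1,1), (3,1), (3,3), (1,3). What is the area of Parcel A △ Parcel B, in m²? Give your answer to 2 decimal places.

|Parcel A∩Parcel B|: x∈[1,3], y∈[2,3] → 2·1 = 2.
|Parcel A △ Parcel B| = |Parcel A| + |Parcel B| − 2·|Parcel A∩Parcel B| = 10 + 4 − 4 = 10.00.

10.00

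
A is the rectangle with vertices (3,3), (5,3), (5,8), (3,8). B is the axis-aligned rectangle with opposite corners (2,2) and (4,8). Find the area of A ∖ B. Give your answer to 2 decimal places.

5.00

|A∩B|: x∈[3,4], y∈[3,8] → 1·5 = 5.
|A| = 10.
|A ∖ B| = |A| − |A∩B| = 10 − 5 = 5.00.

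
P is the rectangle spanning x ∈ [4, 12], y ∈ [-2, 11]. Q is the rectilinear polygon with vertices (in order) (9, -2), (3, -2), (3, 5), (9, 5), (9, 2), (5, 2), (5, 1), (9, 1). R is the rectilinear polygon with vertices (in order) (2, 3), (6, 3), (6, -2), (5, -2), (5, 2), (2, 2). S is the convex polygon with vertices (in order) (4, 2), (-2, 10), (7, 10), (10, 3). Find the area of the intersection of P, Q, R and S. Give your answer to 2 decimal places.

1.67

The intersection is the polygon with vertices (4,3), (6,3), (6,2.333), (4,2).
By the shoelace formula its area is 1.67.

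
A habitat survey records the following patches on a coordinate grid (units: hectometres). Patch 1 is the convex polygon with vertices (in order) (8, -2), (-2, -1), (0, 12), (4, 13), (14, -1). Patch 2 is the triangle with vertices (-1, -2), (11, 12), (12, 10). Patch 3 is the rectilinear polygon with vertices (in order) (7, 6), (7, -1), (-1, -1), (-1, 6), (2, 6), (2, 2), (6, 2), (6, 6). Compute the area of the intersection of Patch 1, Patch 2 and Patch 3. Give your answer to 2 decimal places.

2.77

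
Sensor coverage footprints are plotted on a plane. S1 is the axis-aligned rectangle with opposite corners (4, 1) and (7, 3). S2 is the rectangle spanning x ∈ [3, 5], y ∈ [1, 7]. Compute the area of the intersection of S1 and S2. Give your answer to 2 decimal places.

2.00

|S1∩S2|: x∈[4,5], y∈[1,3] → 1·2 = 2.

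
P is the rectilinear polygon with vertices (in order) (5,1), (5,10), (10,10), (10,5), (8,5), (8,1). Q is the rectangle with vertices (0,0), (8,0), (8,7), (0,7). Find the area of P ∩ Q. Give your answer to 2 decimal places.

The intersection is the polygon with vertices (5,7), (8,7), (8,5), (8,1), (5,1).
By the shoelace formula its area is 18.00.

18.00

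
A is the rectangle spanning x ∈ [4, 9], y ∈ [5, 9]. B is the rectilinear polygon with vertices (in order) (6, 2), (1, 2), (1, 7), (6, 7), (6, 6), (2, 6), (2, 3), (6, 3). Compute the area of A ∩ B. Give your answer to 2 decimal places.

The intersection is the polygon with vertices (4,7), (6,7), (6,6), (4,6).
By the shoelace formula its area is 2.00.

2.00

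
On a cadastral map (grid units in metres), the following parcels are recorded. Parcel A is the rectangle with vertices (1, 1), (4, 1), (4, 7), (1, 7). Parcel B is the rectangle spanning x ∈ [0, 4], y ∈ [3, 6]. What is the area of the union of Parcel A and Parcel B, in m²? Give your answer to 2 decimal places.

21.00

By inclusion–exclusion:
Individual areas: |Parcel A| = 18, |Parcel B| = 12.
|Parcel A∩Parcel B|: x∈[1,4], y∈[3,6] → 3·3 = 9.
|Parcel A ∪ Parcel B| = 30 − 9 = 21.00.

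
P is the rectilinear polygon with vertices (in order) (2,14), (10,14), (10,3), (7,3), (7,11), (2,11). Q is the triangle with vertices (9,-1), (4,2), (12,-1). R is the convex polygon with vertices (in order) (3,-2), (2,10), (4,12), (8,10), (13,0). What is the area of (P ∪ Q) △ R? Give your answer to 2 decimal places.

|P ∪ Q| = 52.5.
|(P ∪ Q) ∩ R| = 22.2815.
|(P ∪ Q) △ R| = 52.5 + 97 − 44.563 = 104.94.

104.94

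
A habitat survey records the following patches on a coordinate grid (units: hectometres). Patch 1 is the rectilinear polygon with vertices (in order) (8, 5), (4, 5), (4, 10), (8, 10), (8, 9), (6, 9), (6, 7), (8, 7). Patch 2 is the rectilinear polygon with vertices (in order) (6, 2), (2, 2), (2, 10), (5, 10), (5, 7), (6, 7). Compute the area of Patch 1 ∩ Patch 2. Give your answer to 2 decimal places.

The intersection is the polygon with vertices (4,5), (4,10), (5,10), (5,7), (6,7), (6,5).
By the shoelace formula its area is 7.00.

7.00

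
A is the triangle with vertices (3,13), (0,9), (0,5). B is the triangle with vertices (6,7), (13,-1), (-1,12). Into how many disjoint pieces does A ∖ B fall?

2

A ∖ B splits into 2 disjoint pieces (area 1.4327, area 4.178).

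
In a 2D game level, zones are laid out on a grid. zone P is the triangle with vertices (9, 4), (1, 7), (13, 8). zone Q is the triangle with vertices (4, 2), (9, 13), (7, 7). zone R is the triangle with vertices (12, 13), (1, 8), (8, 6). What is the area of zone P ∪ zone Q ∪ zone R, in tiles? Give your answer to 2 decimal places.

By inclusion–exclusion:
Individual areas: |zone P| = 22, |zone Q| = 4, |zone R| = 28.5.
|zone P∩zone Q| = 1.3954.
|zone P∩zone R| = 4.1486.
|zone Q∩zone R| = 2.3793.
|zone P∩zone Q∩zone R| = 0.7037.
|zone P ∪ zone Q ∪ zone R| = 54.5 − 7.9232 + 0.7037 = 47.28.

47.28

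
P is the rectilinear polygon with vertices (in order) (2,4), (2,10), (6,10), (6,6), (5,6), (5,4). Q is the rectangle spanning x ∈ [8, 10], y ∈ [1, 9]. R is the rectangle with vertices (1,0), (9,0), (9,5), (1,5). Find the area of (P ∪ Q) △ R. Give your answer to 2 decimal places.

|P ∪ Q| = 38.
|(P ∪ Q) ∩ R| = 7.
|(P ∪ Q) △ R| = 38 + 40 − 14 = 64.00.

64.00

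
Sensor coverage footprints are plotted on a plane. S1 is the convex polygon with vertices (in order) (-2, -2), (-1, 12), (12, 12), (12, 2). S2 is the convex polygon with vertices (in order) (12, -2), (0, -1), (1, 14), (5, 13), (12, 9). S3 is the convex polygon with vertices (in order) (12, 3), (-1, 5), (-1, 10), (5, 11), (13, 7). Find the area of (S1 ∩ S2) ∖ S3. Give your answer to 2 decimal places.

59.30

|S1 ∩ S2| = 126.8142.
|(S1 ∩ S2) ∩ S3| = 67.5142.
|(S1 ∩ S2) ∖ S3| = 126.8142 − 67.5142 = 59.30.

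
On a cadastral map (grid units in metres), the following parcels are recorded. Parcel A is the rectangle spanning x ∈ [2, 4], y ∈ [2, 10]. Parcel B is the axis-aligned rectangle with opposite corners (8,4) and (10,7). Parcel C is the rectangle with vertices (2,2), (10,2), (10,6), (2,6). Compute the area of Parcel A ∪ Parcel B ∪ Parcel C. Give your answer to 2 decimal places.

42.00

By inclusion–exclusion:
Individual areas: |Parcel A| = 16, |Parcel B| = 6, |Parcel C| = 32.
|Parcel A∩Parcel B| = 0 (no overlap).
|Parcel A∩Parcel C|: x∈[2,4], y∈[2,6] → 2·4 = 8.
|Parcel B∩Parcel C|: x∈[8,10], y∈[4,6] → 2·2 = 4.
|Parcel A∩Parcel B∩Parcel C| = 0.
|Parcel A ∪ Parcel B ∪ Parcel C| = 54 − 12 + 0 = 42.00.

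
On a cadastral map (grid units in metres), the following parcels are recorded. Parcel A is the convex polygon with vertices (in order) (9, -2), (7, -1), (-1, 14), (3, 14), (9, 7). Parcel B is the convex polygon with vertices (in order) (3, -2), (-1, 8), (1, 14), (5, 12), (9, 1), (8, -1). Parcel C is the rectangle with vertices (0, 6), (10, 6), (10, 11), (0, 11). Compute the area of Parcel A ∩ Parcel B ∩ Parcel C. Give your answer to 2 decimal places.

21.70

The intersection is the polygon with vertices (0.6,11), (5.364,11), (7.182,6), (3.267,6).
By the shoelace formula its area is 21.70.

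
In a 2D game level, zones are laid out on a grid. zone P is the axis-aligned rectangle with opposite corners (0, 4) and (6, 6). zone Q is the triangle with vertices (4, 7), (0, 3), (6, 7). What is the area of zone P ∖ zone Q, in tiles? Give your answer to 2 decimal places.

|zone P| = 12, |zone P∩zone Q| = 2.
|zone P ∖ zone Q| = |zone P| − |zone P∩zone Q| = 12 − 2 = 10.00.

10.00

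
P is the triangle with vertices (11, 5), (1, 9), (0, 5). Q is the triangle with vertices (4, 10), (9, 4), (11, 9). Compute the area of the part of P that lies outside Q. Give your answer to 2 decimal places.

20.03

|P| = 22, |P∩Q| = 1.967.
|P ∖ Q| = |P| − |P∩Q| = 22 − 1.967 = 20.03.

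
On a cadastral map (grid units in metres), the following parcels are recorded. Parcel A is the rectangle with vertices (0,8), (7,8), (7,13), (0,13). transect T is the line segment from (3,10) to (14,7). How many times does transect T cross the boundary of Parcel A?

1

The segment meets the boundary at (7,8.909).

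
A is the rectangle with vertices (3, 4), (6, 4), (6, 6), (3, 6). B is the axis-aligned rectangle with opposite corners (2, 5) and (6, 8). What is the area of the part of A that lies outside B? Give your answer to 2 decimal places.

|A∩B|: x∈[3,6], y∈[5,6] → 3·1 = 3.
|A| = 6.
|A ∖ B| = |A| − |A∩B| = 6 − 3 = 3.00.

3.00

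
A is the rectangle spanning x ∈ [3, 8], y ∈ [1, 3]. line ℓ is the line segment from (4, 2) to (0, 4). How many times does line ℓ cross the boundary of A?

The segment meets the boundary at (3,2.5).

1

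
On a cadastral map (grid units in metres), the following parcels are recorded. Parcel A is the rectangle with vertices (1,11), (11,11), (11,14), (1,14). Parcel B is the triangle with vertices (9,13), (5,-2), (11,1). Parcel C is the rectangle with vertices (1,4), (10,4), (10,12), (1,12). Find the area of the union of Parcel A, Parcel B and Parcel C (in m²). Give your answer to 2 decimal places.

By inclusion–exclusion:
Individual areas: |Parcel A| = 30, |Parcel B| = 39, |Parcel C| = 72.
|Parcel A∩Parcel B| = 0.8667.
|Parcel A∩Parcel C|: x∈[1,10], y∈[11,12] → 9·1 = 9.
|Parcel B∩Parcel C| = 16.5833.
|Parcel A∩Parcel B∩Parcel C| = 0.65.
|Parcel A ∪ Parcel B ∪ Parcel C| = 141 − 26.45 + 0.65 = 115.20.

115.20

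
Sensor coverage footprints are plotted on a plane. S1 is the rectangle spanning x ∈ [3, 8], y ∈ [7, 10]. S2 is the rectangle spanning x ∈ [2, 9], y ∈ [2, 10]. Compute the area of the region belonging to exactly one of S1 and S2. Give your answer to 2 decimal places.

|S1∩S2|: x∈[3,8], y∈[7,10] → 5·3 = 15.
|S1 △ S2| = |S1| + |S2| − 2·|S1∩S2| = 15 + 56 − 30 = 41.00.

41.00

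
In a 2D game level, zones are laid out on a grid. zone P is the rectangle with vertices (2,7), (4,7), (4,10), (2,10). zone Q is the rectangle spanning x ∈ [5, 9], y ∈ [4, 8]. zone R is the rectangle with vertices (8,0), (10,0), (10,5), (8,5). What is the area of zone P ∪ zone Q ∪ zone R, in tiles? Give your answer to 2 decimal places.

By inclusion–exclusion:
Individual areas: |zone P| = 6, |zone Q| = 16, |zone R| = 10.
|zone P∩zone Q| = 0 (no overlap).
|zone P∩zone R| = 0 (no overlap).
|zone Q∩zone R|: x∈[8,9], y∈[4,5] → 1·1 = 1.
|zone P∩zone Q∩zone R| = 0.
|zone P ∪ zone Q ∪ zone R| = 32 − 1 + 0 = 31.00.

31.00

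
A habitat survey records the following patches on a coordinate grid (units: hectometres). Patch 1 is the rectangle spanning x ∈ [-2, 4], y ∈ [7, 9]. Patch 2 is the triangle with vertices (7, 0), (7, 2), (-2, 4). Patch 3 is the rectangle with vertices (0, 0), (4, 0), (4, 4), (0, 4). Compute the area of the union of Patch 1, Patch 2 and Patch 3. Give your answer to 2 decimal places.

By inclusion–exclusion:
Individual areas: |Patch 1| = 12, |Patch 2| = 9, |Patch 3| = 16.
|Patch 1∩Patch 2| = 0.
|Patch 1∩Patch 3| = 0 (no overlap).
|Patch 2∩Patch 3| = 3.5556.
|Patch 1∩Patch 2∩Patch 3| = 0.
|Patch 1 ∪ Patch 2 ∪ Patch 3| = 37 − 3.5556 + 0 = 33.44.

33.44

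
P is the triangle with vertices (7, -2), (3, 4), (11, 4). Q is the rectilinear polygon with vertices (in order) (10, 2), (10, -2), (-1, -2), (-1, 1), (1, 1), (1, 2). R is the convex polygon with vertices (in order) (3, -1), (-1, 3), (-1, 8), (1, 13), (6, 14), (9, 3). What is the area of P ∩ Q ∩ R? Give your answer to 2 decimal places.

2.31

The intersection is the polygon with vertices (7.5,2), (5.308,0.538), (4.333,2).
By the shoelace formula its area is 2.31.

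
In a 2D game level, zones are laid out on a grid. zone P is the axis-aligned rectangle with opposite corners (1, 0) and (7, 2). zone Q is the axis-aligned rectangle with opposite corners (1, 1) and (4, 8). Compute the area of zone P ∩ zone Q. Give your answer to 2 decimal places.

|zone P∩zone Q|: x∈[1,4], y∈[1,2] → 3·1 = 3.

3.00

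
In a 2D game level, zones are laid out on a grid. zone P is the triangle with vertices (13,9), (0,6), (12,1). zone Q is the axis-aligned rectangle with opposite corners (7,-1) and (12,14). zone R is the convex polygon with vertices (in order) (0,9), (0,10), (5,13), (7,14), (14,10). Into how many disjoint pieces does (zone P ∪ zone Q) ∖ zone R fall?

(zone P ∪ zone Q) ∖ zone R splits into 2 disjoint pieces (area 73.1397, area 7.1429).

2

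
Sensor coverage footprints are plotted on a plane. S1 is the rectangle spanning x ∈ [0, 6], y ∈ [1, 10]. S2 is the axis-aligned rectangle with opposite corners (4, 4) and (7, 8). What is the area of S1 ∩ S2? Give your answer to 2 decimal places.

8.00

|S1∩S2|: x∈[4,6], y∈[4,8] → 2·4 = 8.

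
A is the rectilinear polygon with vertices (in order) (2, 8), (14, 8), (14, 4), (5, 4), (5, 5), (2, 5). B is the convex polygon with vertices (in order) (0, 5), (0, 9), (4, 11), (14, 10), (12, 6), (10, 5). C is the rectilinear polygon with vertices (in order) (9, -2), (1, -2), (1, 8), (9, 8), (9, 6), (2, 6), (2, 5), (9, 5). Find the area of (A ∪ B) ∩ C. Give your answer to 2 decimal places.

|A ∪ B| = 83.
|(A ∪ B) ∩ C| = 21.00.

21.00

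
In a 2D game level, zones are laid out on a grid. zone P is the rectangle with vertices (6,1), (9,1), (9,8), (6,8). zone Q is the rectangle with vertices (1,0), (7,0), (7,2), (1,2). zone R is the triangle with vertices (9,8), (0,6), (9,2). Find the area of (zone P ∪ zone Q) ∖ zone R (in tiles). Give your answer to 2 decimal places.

17.00

|zone P ∪ zone Q| = 32.
|(zone P ∪ zone Q) ∩ zone R| = 15.
|(zone P ∪ zone Q) ∖ zone R| = 32 − 15 = 17.00.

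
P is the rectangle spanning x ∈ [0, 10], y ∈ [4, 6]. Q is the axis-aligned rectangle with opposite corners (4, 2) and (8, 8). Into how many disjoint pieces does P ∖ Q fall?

P ∖ Q splits into 2 disjoint pieces (area 4, area 8).

2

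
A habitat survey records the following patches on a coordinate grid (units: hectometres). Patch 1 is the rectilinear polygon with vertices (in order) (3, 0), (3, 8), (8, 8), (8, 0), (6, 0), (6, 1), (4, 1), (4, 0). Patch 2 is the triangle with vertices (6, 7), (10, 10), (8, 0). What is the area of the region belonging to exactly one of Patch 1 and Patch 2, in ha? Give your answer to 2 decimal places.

38.33

|Patch 1| = 38, |Patch 2| = 17, |Patch 1∩Patch 2| = 8.3333.
|Patch 1 △ Patch 2| = |Patch 1| + |Patch 2| − 2·|Patch 1∩Patch 2| = 38 + 17 − 16.6667 = 38.33.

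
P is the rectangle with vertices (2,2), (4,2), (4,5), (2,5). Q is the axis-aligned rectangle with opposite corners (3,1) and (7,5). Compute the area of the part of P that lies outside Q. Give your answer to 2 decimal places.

|P∩Q|: x∈[3,4], y∈[2,5] → 1·3 = 3.
|P| = 6.
|P ∖ Q| = |P| − |P∩Q| = 6 − 3 = 3.00.

3.00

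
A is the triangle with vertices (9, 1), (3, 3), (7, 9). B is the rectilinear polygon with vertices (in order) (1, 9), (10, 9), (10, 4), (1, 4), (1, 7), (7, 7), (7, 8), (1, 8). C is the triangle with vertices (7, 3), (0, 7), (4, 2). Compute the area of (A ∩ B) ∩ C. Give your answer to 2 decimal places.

0.52

The region (A ∩ B) ∩ C is the polygon with vertices (3.667,4), (4.103,4.655), (5.25,4).
By the shoelace formula its area is 0.52.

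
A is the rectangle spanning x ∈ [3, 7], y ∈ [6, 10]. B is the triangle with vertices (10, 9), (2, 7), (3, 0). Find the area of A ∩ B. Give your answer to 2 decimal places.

7.00

The intersection is the polygon with vertices (7,6), (3,6), (3,7.25), (7,8.25).
By the shoelace formula its area is 7.00.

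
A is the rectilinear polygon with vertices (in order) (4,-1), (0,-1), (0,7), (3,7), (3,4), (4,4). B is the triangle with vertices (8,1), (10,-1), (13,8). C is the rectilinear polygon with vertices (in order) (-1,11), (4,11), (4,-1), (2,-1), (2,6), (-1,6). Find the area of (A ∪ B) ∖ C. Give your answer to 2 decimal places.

|A ∪ B| = 41.
|(A ∪ B) ∩ C| = 15.
|(A ∪ B) ∖ C| = 41 − 15 = 26.00.

26.00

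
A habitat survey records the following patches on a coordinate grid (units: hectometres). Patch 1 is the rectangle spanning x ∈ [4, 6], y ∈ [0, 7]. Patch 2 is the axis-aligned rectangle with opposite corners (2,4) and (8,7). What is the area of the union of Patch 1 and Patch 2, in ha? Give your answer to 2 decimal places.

By inclusion–exclusion:
Individual areas: |Patch 1| = 14, |Patch 2| = 18.
|Patch 1∩Patch 2|: x∈[4,6], y∈[4,7] → 2·3 = 6.
|Patch 1 ∪ Patch 2| = 32 − 6 = 26.00.

26.00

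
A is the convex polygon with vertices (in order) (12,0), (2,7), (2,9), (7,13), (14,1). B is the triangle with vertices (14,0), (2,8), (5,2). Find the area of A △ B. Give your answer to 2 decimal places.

|A| = 68, |B| = 24, |A∩B| = 11.7005.
|A △ B| = |A| + |B| − 2·|A∩B| = 68 + 24 − 23.401 = 68.60.

68.60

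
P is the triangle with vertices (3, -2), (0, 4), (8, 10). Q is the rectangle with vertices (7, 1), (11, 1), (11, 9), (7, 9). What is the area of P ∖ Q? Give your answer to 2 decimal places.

32.59

|P| = 33, |P∩Q| = 0.4083.
|P ∖ Q| = |P| − |P∩Q| = 33 − 0.4083 = 32.59.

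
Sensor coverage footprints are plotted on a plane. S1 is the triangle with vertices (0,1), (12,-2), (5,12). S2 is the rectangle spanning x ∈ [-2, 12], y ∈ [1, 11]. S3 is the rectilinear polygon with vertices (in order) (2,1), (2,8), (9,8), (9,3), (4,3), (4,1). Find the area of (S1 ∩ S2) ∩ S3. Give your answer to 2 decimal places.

The region (S1 ∩ S2) ∩ S3 is the polygon with vertices (2,1), (2,5.4), (3.182,8), (7,8), (9,4), (9,3), (4,3), (4,1).
By the shoelace formula its area is 33.46.

33.46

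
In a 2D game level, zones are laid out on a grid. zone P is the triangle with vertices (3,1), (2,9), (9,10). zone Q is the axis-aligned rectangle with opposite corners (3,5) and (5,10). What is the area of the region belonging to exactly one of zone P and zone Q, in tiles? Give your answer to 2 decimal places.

21.36

|zone P| = 28.5, |zone Q| = 10, |zone P∩zone Q| = 8.5714.
|zone P △ zone Q| = |zone P| + |zone Q| − 2·|zone P∩zone Q| = 28.5 + 10 − 17.1429 = 21.36.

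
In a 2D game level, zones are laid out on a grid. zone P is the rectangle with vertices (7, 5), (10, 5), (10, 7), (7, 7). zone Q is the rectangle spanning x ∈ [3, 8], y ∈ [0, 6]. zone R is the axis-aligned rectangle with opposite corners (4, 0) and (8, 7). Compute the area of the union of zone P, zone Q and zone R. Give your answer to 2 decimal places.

38.00

By inclusion–exclusion:
Individual areas: |zone P| = 6, |zone Q| = 30, |zone R| = 28.
|zone P∩zone Q|: x∈[7,8], y∈[5,6] → 1·1 = 1.
|zone P∩zone R|: x∈[7,8], y∈[5,7] → 1·2 = 2.
|zone Q∩zone R|: x∈[4,8], y∈[0,6] → 4·6 = 24.
|zone P∩zone Q∩zone R| = 1.
|zone P ∪ zone Q ∪ zone R| = 64 − 27 + 1 = 38.00.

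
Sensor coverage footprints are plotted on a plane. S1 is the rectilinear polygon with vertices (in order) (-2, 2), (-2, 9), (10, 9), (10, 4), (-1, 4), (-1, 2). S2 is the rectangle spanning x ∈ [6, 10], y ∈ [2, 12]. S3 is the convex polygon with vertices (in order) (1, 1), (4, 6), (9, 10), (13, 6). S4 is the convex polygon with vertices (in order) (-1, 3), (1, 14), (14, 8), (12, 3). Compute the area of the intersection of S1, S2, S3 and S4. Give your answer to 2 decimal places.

The intersection is the polygon with vertices (8.2,4), (6,4), (6,7.6), (7.75,9), (10,9), (10,4.75).
By the shoelace formula its area is 18.10.

18.10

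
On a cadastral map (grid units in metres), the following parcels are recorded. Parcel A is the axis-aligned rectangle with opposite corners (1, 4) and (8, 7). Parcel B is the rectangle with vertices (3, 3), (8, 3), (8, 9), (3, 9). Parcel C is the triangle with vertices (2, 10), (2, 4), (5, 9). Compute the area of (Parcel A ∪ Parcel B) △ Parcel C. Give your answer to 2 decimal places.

|Parcel A ∪ Parcel B| = 36.
|(Parcel A ∪ Parcel B) ∩ Parcel C| = 5.5.
|(Parcel A ∪ Parcel B) △ Parcel C| = 36 + 9 − 11 = 34.00.

34.00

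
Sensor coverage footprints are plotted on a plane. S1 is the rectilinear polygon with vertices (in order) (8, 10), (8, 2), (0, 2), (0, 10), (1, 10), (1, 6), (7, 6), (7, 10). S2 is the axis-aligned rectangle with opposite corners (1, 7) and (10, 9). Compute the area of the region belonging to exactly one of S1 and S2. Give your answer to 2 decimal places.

54.00

|S1| = 40, |S2| = 18, |S1∩S2| = 2.
|S1 △ S2| = |S1| + |S2| − 2·|S1∩S2| = 40 + 18 − 4 = 54.00.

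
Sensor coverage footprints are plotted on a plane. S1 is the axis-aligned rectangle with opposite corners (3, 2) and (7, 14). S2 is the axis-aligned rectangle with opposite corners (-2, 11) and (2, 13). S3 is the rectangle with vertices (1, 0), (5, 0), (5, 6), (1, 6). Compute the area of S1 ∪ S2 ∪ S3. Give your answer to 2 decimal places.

72.00

By inclusion–exclusion:
Individual areas: |S1| = 48, |S2| = 8, |S3| = 24.
|S1∩S2| = 0 (no overlap).
|S1∩S3|: x∈[3,5], y∈[2,6] → 2·4 = 8.
|S2∩S3| = 0 (no overlap).
|S1∩S2∩S3| = 0.
|S1 ∪ S2 ∪ S3| = 80 − 8 + 0 = 72.00.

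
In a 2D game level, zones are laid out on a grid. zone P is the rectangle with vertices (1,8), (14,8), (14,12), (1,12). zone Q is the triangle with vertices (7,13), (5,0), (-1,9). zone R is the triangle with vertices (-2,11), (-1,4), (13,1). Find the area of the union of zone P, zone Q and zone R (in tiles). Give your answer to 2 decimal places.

By inclusion–exclusion:
Individual areas: |zone P| = 52, |zone Q| = 48, |zone R| = 47.5.
|zone P∩zone Q| = 18.1538.
|zone P∩zone R| = 0.75.
|zone Q∩zone R| = 21.6228.
|zone P∩zone Q∩zone R| = 0.75.
|zone P ∪ zone Q ∪ zone R| = 147.5 − 40.5267 + 0.75 = 107.72.

107.72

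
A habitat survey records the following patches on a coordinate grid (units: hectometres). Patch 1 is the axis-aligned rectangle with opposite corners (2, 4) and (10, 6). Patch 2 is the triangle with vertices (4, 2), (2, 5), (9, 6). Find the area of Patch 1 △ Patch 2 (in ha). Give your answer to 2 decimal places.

|Patch 1| = 16, |Patch 2| = 11.5, |Patch 1∩Patch 2| = 7.6667.
|Patch 1 △ Patch 2| = |Patch 1| + |Patch 2| − 2·|Patch 1∩Patch 2| = 16 + 11.5 − 15.3333 = 12.17.

12.17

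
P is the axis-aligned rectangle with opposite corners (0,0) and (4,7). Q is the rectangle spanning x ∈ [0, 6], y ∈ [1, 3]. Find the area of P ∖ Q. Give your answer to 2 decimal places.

20.00

|P∩Q|: x∈[0,4], y∈[1,3] → 4·2 = 8.
|P| = 28.
|P ∖ Q| = |P| − |P∩Q| = 28 − 8 = 20.00.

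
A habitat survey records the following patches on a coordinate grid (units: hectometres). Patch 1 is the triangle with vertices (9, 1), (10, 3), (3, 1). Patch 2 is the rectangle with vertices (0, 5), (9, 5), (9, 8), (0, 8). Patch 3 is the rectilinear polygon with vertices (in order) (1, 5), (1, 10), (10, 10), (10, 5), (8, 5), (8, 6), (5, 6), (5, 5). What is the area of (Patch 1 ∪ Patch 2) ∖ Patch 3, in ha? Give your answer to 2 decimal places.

|Patch 1 ∪ Patch 2| = 33.
|(Patch 1 ∪ Patch 2) ∩ Patch 3| = 21.
|(Patch 1 ∪ Patch 2) ∖ Patch 3| = 33 − 21 = 12.00.

12.00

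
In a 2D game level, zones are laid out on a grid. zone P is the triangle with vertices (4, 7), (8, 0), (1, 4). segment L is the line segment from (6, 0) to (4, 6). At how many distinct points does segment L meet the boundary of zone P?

1

The segment meets the boundary at (5.529,1.412).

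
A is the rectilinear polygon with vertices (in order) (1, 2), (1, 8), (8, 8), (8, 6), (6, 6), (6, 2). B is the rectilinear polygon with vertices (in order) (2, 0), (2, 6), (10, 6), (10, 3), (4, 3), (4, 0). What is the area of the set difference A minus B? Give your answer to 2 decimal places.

20.00

|A| = 34, |A∩B| = 14.
|A ∖ B| = |A| − |A∩B| = 34 − 14 = 20.00.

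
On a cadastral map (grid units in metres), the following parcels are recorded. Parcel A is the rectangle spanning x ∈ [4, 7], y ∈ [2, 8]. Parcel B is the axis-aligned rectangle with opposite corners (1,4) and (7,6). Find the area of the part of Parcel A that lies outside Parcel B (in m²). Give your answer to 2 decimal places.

12.00

|Parcel A∩Parcel B|: x∈[4,7], y∈[4,6] → 3·2 = 6.
|Parcel A| = 18.
|Parcel A ∖ Parcel B| = |Parcel A| − |Parcel A∩Parcel B| = 18 − 6 = 12.00.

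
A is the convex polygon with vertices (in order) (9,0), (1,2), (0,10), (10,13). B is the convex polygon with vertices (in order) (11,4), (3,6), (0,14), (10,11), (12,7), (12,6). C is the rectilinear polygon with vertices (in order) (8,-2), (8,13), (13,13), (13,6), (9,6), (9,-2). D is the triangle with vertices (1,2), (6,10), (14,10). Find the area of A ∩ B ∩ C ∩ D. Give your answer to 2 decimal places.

5.30

The intersection is the polygon with vertices (9.559,7.267), (8,6.308), (8,10), (9.769,10).
By the shoelace formula its area is 5.30.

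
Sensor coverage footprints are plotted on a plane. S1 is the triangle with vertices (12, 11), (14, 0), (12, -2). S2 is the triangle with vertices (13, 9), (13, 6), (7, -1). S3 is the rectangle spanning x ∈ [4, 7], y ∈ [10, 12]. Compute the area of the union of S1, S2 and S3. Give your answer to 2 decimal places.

By inclusion–exclusion:
Individual areas: |S1| = 13, |S2| = 9, |S3| = 6.
|S1∩S2| = 1.9141.
|S1∩S3| = 0.
|S2∩S3| = 0.
|S1∩S2∩S3| = 0.
|S1 ∪ S2 ∪ S3| = 28 − 1.9141 + 0 = 26.09.

26.09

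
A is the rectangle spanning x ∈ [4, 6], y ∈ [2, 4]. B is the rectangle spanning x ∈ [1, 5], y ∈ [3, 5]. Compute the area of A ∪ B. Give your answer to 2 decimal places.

11.00

By inclusion–exclusion:
Individual areas: |A| = 4, |B| = 8.
|A∩B|: x∈[4,5], y∈[3,4] → 1·1 = 1.
|A ∪ B| = 12 − 1 = 11.00.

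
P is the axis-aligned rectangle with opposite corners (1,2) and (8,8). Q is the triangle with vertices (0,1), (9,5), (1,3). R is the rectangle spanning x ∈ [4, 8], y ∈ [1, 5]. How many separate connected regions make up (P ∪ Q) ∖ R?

2

(P ∪ Q) ∖ R splits into 2 disjoint pieces (area 31.125, area 0.0972).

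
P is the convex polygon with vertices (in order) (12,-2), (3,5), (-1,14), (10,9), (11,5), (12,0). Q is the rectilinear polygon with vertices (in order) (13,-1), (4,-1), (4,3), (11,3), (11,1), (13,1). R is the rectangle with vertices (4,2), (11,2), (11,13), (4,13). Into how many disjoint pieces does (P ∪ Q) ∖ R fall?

(P ∪ Q) ∖ R splits into 2 disjoint pieces (area 27.2429, area 21.7071).

2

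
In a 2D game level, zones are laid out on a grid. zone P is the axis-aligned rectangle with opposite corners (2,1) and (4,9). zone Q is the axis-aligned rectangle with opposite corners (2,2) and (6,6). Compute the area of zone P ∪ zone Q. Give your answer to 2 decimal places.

24.00

By inclusion–exclusion:
Individual areas: |zone P| = 16, |zone Q| = 16.
|zone P∩zone Q|: x∈[2,4], y∈[2,6] → 2·4 = 8.
|zone P ∪ zone Q| = 32 − 8 = 24.00.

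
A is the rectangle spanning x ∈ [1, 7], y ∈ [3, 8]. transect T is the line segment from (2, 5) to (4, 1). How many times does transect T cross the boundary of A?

1

The segment meets the boundary at (3,3).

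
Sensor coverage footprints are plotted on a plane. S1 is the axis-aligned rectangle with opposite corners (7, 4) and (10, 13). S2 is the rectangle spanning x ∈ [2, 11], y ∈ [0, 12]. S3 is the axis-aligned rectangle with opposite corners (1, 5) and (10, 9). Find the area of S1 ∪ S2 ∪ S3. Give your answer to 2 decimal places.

115.00

By inclusion–exclusion:
Individual areas: |S1| = 27, |S2| = 108, |S3| = 36.
|S1∩S2|: x∈[7,10], y∈[4,12] → 3·8 = 24.
|S1∩S3|: x∈[7,10], y∈[5,9] → 3·4 = 12.
|S2∩S3|: x∈[2,10], y∈[5,9] → 8·4 = 32.
|S1∩S2∩S3| = 12.
|S1 ∪ S2 ∪ S3| = 171 − 68 + 12 = 115.00.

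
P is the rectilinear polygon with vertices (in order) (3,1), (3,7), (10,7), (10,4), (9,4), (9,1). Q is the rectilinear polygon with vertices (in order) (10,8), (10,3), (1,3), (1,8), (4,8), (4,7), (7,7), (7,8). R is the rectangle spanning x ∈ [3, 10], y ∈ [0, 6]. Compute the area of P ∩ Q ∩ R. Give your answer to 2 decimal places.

The intersection is the polygon with vertices (10,4), (9,4), (9,3), (3,3), (3,6), (10,6).
By the shoelace formula its area is 20.00.

20.00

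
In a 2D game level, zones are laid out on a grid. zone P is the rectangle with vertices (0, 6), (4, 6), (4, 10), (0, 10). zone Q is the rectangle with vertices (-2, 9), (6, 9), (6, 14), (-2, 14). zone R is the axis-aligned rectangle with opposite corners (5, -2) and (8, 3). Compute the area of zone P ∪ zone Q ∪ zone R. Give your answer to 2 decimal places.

67.00

By inclusion–exclusion:
Individual areas: |zone P| = 16, |zone Q| = 40, |zone R| = 15.
|zone P∩zone Q|: x∈[0,4], y∈[9,10] → 4·1 = 4.
|zone P∩zone R| = 0 (no overlap).
|zone Q∩zone R| = 0 (no overlap).
|zone P∩zone Q∩zone R| = 0.
|zone P ∪ zone Q ∪ zone R| = 71 − 4 + 0 = 67.00.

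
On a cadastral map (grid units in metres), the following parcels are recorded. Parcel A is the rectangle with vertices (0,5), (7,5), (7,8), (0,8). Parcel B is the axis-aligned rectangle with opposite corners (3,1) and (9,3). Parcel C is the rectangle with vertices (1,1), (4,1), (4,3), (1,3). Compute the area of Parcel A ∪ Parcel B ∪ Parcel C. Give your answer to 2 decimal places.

37.00

By inclusion–exclusion:
Individual areas: |Parcel A| = 21, |Parcel B| = 12, |Parcel C| = 6.
|Parcel A∩Parcel B| = 0 (no overlap).
|Parcel A∩Parcel C| = 0 (no overlap).
|Parcel B∩Parcel C|: x∈[3,4], y∈[1,3] → 1·2 = 2.
|Parcel A∩Parcel B∩Parcel C| = 0.
|Parcel A ∪ Parcel B ∪ Parcel C| = 39 − 2 + 0 = 37.00.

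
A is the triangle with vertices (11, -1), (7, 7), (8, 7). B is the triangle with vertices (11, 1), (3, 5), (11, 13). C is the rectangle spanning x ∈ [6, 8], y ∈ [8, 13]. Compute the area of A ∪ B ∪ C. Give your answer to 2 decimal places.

56.41

By inclusion–exclusion:
Individual areas: |A| = 4, |B| = 48, |C| = 10.
|A∩B| = 3.5897.
|A∩C| = 0.
|B∩C| = 2.
|A∩B∩C| = 0.
|A ∪ B ∪ C| = 62 − 5.5897 + 0 = 56.41.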